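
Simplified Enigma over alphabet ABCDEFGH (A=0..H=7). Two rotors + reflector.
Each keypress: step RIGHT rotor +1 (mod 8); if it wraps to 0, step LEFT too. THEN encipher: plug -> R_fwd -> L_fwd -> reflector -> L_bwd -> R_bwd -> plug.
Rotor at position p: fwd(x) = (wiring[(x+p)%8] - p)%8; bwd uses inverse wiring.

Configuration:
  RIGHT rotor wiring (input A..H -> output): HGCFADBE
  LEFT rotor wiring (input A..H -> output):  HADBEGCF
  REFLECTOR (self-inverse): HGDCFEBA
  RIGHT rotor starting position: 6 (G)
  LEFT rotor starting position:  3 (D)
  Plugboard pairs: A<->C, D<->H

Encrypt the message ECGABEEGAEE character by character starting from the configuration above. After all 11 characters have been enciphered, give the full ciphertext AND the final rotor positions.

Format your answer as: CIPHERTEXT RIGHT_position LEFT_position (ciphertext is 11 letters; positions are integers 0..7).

Char 1 ('E'): step: R->7, L=3; E->plug->E->R->G->L->F->refl->E->L'->F->R'->A->plug->C
Char 2 ('C'): step: R->0, L->4 (L advanced); C->plug->A->R->H->L->F->refl->E->L'->F->R'->D->plug->H
Char 3 ('G'): step: R->1, L=4; G->plug->G->R->D->L->B->refl->G->L'->C->R'->E->plug->E
Char 4 ('A'): step: R->2, L=4; A->plug->C->R->G->L->H->refl->A->L'->A->R'->A->plug->C
Char 5 ('B'): step: R->3, L=4; B->plug->B->R->F->L->E->refl->F->L'->H->R'->H->plug->D
Char 6 ('E'): step: R->4, L=4; E->plug->E->R->D->L->B->refl->G->L'->C->R'->F->plug->F
Char 7 ('E'): step: R->5, L=4; E->plug->E->R->B->L->C->refl->D->L'->E->R'->B->plug->B
Char 8 ('G'): step: R->6, L=4; G->plug->G->R->C->L->G->refl->B->L'->D->R'->A->plug->C
Char 9 ('A'): step: R->7, L=4; A->plug->C->R->H->L->F->refl->E->L'->F->R'->A->plug->C
Char 10 ('E'): step: R->0, L->5 (L advanced); E->plug->E->R->A->L->B->refl->G->L'->F->R'->D->plug->H
Char 11 ('E'): step: R->1, L=5; E->plug->E->R->C->L->A->refl->H->L'->H->R'->D->plug->H
Final: ciphertext=CHECDFBCCHH, RIGHT=1, LEFT=5

Answer: CHECDFBCCHH 1 5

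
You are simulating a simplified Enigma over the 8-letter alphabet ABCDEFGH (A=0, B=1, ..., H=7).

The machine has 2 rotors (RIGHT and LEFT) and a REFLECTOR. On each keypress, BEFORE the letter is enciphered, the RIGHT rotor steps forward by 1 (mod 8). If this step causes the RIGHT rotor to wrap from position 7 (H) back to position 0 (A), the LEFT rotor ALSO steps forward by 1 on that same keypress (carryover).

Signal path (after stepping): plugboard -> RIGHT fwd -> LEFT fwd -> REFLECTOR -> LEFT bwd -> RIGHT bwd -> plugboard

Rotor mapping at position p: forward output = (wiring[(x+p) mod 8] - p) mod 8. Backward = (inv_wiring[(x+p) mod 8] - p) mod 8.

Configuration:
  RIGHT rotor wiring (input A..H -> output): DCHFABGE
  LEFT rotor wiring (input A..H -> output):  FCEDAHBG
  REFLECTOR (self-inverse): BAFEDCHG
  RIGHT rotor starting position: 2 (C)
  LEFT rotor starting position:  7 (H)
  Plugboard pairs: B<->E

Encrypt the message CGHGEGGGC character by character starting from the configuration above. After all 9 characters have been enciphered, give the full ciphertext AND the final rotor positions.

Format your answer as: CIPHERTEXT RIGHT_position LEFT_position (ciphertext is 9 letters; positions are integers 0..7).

Answer: EBCDGHHHH 3 0

Derivation:
Char 1 ('C'): step: R->3, L=7; C->plug->C->R->G->L->A->refl->B->L'->F->R'->B->plug->E
Char 2 ('G'): step: R->4, L=7; G->plug->G->R->D->L->F->refl->C->L'->H->R'->E->plug->B
Char 3 ('H'): step: R->5, L=7; H->plug->H->R->D->L->F->refl->C->L'->H->R'->C->plug->C
Char 4 ('G'): step: R->6, L=7; G->plug->G->R->C->L->D->refl->E->L'->E->R'->D->plug->D
Char 5 ('E'): step: R->7, L=7; E->plug->B->R->E->L->E->refl->D->L'->C->R'->G->plug->G
Char 6 ('G'): step: R->0, L->0 (L advanced); G->plug->G->R->G->L->B->refl->A->L'->E->R'->H->plug->H
Char 7 ('G'): step: R->1, L=0; G->plug->G->R->D->L->D->refl->E->L'->C->R'->H->plug->H
Char 8 ('G'): step: R->2, L=0; G->plug->G->R->B->L->C->refl->F->L'->A->R'->H->plug->H
Char 9 ('C'): step: R->3, L=0; C->plug->C->R->G->L->B->refl->A->L'->E->R'->H->plug->H
Final: ciphertext=EBCDGHHHH, RIGHT=3, LEFT=0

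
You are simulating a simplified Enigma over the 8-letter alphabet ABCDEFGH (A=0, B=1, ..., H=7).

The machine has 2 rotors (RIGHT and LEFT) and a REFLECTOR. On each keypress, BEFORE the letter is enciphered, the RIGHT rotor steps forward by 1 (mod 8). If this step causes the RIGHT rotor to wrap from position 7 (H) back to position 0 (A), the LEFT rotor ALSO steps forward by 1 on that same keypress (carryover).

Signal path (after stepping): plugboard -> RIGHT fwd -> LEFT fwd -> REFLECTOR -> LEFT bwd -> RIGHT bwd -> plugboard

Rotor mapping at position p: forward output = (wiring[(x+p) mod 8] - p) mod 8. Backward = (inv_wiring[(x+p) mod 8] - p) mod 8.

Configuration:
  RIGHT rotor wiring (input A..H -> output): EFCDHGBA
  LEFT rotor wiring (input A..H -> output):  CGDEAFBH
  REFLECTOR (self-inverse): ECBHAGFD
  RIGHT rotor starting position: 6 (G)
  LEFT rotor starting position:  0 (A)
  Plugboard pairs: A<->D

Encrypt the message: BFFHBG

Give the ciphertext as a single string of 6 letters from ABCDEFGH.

Char 1 ('B'): step: R->7, L=0; B->plug->B->R->F->L->F->refl->G->L'->B->R'->A->plug->D
Char 2 ('F'): step: R->0, L->1 (L advanced); F->plug->F->R->G->L->G->refl->F->L'->A->R'->H->plug->H
Char 3 ('F'): step: R->1, L=1; F->plug->F->R->A->L->F->refl->G->L'->G->R'->D->plug->A
Char 4 ('H'): step: R->2, L=1; H->plug->H->R->D->L->H->refl->D->L'->C->R'->G->plug->G
Char 5 ('B'): step: R->3, L=1; B->plug->B->R->E->L->E->refl->A->L'->F->R'->E->plug->E
Char 6 ('G'): step: R->4, L=1; G->plug->G->R->G->L->G->refl->F->L'->A->R'->E->plug->E

Answer: DHAGEE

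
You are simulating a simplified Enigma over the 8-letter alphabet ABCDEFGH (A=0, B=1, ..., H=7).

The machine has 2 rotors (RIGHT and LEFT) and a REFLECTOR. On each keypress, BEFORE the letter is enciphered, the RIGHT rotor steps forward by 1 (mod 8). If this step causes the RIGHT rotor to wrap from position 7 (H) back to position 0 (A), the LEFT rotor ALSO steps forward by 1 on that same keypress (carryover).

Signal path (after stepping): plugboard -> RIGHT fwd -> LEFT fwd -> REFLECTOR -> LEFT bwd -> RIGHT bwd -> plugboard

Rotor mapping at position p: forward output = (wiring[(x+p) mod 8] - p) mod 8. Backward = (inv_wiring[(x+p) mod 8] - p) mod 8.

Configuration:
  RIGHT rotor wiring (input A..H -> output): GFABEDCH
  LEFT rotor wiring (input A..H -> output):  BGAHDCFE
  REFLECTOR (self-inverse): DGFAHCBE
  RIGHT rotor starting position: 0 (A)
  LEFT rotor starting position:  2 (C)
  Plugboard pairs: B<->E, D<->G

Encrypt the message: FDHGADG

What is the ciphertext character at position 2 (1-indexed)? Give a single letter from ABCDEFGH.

Char 1 ('F'): step: R->1, L=2; F->plug->F->R->B->L->F->refl->C->L'->F->R'->H->plug->H
Char 2 ('D'): step: R->2, L=2; D->plug->G->R->E->L->D->refl->A->L'->D->R'->H->plug->H

H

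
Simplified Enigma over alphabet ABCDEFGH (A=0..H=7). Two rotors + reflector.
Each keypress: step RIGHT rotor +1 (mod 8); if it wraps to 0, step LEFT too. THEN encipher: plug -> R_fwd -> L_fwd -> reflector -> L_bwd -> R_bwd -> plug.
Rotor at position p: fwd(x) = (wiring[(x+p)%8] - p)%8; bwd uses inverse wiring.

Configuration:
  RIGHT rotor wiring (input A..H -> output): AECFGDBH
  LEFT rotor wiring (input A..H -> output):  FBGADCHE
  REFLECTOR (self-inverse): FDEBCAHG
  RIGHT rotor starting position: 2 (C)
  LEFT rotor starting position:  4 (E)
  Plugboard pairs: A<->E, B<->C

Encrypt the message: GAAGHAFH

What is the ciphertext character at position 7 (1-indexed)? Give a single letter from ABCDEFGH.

Char 1 ('G'): step: R->3, L=4; G->plug->G->R->B->L->G->refl->H->L'->A->R'->C->plug->B
Char 2 ('A'): step: R->4, L=4; A->plug->E->R->E->L->B->refl->D->L'->C->R'->A->plug->E
Char 3 ('A'): step: R->5, L=4; A->plug->E->R->H->L->E->refl->C->L'->G->R'->A->plug->E
Char 4 ('G'): step: R->6, L=4; G->plug->G->R->A->L->H->refl->G->L'->B->R'->B->plug->C
Char 5 ('H'): step: R->7, L=4; H->plug->H->R->C->L->D->refl->B->L'->E->R'->G->plug->G
Char 6 ('A'): step: R->0, L->5 (L advanced); A->plug->E->R->G->L->D->refl->B->L'->F->R'->D->plug->D
Char 7 ('F'): step: R->1, L=5; F->plug->F->R->A->L->F->refl->A->L'->D->R'->A->plug->E

E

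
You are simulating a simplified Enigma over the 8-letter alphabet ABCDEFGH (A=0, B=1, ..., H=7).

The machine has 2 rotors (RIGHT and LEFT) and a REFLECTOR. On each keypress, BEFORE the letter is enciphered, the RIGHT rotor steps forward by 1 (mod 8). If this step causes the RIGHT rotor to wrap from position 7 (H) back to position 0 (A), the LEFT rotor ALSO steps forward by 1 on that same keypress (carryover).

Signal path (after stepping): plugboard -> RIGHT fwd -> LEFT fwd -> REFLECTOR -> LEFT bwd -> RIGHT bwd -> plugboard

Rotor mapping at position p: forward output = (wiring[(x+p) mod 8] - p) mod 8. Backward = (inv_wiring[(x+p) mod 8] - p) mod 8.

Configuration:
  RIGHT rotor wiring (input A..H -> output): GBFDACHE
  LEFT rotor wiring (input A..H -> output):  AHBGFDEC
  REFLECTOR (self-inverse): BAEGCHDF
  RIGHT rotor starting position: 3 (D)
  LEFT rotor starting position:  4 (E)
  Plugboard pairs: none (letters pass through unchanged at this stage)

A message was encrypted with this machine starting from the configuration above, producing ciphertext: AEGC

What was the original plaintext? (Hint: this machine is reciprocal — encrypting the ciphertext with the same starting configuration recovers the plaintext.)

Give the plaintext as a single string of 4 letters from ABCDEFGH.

Answer: HCCH

Derivation:
Char 1 ('A'): step: R->4, L=4; A->plug->A->R->E->L->E->refl->C->L'->H->R'->H->plug->H
Char 2 ('E'): step: R->5, L=4; E->plug->E->R->E->L->E->refl->C->L'->H->R'->C->plug->C
Char 3 ('G'): step: R->6, L=4; G->plug->G->R->C->L->A->refl->B->L'->A->R'->C->plug->C
Char 4 ('C'): step: R->7, L=4; C->plug->C->R->C->L->A->refl->B->L'->A->R'->H->plug->H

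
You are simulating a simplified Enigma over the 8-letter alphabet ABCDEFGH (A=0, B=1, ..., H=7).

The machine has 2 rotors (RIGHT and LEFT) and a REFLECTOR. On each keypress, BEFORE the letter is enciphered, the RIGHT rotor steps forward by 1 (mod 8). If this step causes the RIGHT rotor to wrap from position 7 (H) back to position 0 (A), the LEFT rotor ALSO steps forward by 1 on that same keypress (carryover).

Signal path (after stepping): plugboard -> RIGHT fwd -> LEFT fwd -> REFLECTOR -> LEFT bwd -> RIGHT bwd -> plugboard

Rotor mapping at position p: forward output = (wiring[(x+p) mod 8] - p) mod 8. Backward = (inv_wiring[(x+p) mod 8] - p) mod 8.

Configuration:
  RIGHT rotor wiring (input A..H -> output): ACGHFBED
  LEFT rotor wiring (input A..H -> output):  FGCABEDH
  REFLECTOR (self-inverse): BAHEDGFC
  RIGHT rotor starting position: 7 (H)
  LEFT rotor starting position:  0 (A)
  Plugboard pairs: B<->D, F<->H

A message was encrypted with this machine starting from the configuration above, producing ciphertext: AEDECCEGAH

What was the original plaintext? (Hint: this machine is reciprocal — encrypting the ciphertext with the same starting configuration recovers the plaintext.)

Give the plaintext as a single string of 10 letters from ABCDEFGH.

Char 1 ('A'): step: R->0, L->1 (L advanced); A->plug->A->R->A->L->F->refl->G->L'->G->R'->C->plug->C
Char 2 ('E'): step: R->1, L=1; E->plug->E->R->A->L->F->refl->G->L'->G->R'->C->plug->C
Char 3 ('D'): step: R->2, L=1; D->plug->B->R->F->L->C->refl->H->L'->C->R'->E->plug->E
Char 4 ('E'): step: R->3, L=1; E->plug->E->R->A->L->F->refl->G->L'->G->R'->C->plug->C
Char 5 ('C'): step: R->4, L=1; C->plug->C->R->A->L->F->refl->G->L'->G->R'->F->plug->H
Char 6 ('C'): step: R->5, L=1; C->plug->C->R->G->L->G->refl->F->L'->A->R'->H->plug->F
Char 7 ('E'): step: R->6, L=1; E->plug->E->R->A->L->F->refl->G->L'->G->R'->A->plug->A
Char 8 ('G'): step: R->7, L=1; G->plug->G->R->C->L->H->refl->C->L'->F->R'->H->plug->F
Char 9 ('A'): step: R->0, L->2 (L advanced); A->plug->A->R->A->L->A->refl->B->L'->E->R'->G->plug->G
Char 10 ('H'): step: R->1, L=2; H->plug->F->R->D->L->C->refl->H->L'->C->R'->G->plug->G

Answer: CCECHFAFGG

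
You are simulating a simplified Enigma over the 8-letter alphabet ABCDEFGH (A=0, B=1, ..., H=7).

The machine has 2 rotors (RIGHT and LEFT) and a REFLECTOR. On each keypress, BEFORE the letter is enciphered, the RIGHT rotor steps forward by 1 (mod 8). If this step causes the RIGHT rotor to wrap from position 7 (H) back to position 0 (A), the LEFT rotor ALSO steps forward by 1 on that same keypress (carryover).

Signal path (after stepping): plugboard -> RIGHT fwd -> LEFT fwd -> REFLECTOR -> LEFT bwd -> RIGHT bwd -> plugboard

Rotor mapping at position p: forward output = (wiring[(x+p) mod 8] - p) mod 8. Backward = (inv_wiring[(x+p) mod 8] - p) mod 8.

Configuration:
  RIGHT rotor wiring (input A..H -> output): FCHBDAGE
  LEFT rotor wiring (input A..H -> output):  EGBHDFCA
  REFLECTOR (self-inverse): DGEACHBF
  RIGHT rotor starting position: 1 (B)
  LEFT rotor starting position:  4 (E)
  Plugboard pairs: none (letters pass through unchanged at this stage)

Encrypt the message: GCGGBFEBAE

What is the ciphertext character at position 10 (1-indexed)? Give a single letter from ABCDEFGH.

Char 1 ('G'): step: R->2, L=4; G->plug->G->R->D->L->E->refl->C->L'->F->R'->A->plug->A
Char 2 ('C'): step: R->3, L=4; C->plug->C->R->F->L->C->refl->E->L'->D->R'->D->plug->D
Char 3 ('G'): step: R->4, L=4; G->plug->G->R->D->L->E->refl->C->L'->F->R'->H->plug->H
Char 4 ('G'): step: R->5, L=4; G->plug->G->R->E->L->A->refl->D->L'->H->R'->C->plug->C
Char 5 ('B'): step: R->6, L=4; B->plug->B->R->G->L->F->refl->H->L'->A->R'->A->plug->A
Char 6 ('F'): step: R->7, L=4; F->plug->F->R->E->L->A->refl->D->L'->H->R'->H->plug->H
Char 7 ('E'): step: R->0, L->5 (L advanced); E->plug->E->R->D->L->H->refl->F->L'->B->R'->D->plug->D
Char 8 ('B'): step: R->1, L=5; B->plug->B->R->G->L->C->refl->E->L'->F->R'->F->plug->F
Char 9 ('A'): step: R->2, L=5; A->plug->A->R->F->L->E->refl->C->L'->G->R'->D->plug->D
Char 10 ('E'): step: R->3, L=5; E->plug->E->R->B->L->F->refl->H->L'->D->R'->D->plug->D

D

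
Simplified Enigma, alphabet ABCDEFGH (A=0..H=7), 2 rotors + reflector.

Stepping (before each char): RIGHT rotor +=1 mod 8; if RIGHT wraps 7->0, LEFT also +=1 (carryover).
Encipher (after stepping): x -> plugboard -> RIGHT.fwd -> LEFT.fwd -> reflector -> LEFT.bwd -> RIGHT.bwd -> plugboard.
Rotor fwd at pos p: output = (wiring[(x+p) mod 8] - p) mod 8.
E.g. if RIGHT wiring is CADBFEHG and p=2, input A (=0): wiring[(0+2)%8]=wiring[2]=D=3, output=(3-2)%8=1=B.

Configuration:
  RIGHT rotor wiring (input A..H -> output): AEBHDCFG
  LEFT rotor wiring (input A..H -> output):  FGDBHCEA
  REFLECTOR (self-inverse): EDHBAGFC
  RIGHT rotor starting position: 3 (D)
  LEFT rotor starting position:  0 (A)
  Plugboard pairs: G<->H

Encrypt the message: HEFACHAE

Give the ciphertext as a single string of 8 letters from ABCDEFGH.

Answer: EGBGGFGB

Derivation:
Char 1 ('H'): step: R->4, L=0; H->plug->G->R->F->L->C->refl->H->L'->E->R'->E->plug->E
Char 2 ('E'): step: R->5, L=0; E->plug->E->R->H->L->A->refl->E->L'->G->R'->H->plug->G
Char 3 ('F'): step: R->6, L=0; F->plug->F->R->B->L->G->refl->F->L'->A->R'->B->plug->B
Char 4 ('A'): step: R->7, L=0; A->plug->A->R->H->L->A->refl->E->L'->G->R'->H->plug->G
Char 5 ('C'): step: R->0, L->1 (L advanced); C->plug->C->R->B->L->C->refl->H->L'->G->R'->H->plug->G
Char 6 ('H'): step: R->1, L=1; H->plug->G->R->F->L->D->refl->B->L'->E->R'->F->plug->F
Char 7 ('A'): step: R->2, L=1; A->plug->A->R->H->L->E->refl->A->L'->C->R'->H->plug->G
Char 8 ('E'): step: R->3, L=1; E->plug->E->R->D->L->G->refl->F->L'->A->R'->B->plug->B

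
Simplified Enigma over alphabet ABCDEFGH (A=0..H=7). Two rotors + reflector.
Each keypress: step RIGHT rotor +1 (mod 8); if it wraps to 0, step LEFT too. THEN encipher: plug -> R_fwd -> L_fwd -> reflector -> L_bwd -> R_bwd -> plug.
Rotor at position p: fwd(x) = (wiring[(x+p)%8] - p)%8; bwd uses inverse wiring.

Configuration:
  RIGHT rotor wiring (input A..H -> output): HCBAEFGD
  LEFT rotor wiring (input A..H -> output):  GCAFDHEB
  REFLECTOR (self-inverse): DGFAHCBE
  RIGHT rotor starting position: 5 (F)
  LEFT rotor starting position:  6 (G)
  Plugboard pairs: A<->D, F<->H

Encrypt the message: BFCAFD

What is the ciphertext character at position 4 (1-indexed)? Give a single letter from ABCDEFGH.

Char 1 ('B'): step: R->6, L=6; B->plug->B->R->F->L->H->refl->E->L'->D->R'->E->plug->E
Char 2 ('F'): step: R->7, L=6; F->plug->H->R->H->L->B->refl->G->L'->A->R'->B->plug->B
Char 3 ('C'): step: R->0, L->7 (L advanced); C->plug->C->R->B->L->H->refl->E->L'->F->R'->F->plug->H
Char 4 ('A'): step: R->1, L=7; A->plug->D->R->D->L->B->refl->G->L'->E->R'->E->plug->E

E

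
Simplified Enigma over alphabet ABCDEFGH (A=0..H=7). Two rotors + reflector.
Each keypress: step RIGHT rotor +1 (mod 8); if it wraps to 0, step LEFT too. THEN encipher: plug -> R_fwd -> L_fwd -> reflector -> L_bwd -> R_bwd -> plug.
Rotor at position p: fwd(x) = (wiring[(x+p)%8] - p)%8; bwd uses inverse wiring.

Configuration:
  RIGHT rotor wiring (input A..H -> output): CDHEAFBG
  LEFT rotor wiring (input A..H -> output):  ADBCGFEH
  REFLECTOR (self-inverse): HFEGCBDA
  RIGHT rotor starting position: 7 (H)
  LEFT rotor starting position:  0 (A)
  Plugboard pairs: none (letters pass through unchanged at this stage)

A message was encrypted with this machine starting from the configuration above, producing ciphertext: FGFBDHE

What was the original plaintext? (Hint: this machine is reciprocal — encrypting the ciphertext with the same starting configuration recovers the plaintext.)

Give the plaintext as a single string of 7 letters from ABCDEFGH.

Char 1 ('F'): step: R->0, L->1 (L advanced); F->plug->F->R->F->L->D->refl->G->L'->G->R'->H->plug->H
Char 2 ('G'): step: R->1, L=1; G->plug->G->R->F->L->D->refl->G->L'->G->R'->B->plug->B
Char 3 ('F'): step: R->2, L=1; F->plug->F->R->E->L->E->refl->C->L'->A->R'->G->plug->G
Char 4 ('B'): step: R->3, L=1; B->plug->B->R->F->L->D->refl->G->L'->G->R'->D->plug->D
Char 5 ('D'): step: R->4, L=1; D->plug->D->R->C->L->B->refl->F->L'->D->R'->G->plug->G
Char 6 ('H'): step: R->5, L=1; H->plug->H->R->D->L->F->refl->B->L'->C->R'->F->plug->F
Char 7 ('E'): step: R->6, L=1; E->plug->E->R->B->L->A->refl->H->L'->H->R'->H->plug->H

Answer: HBGDGFH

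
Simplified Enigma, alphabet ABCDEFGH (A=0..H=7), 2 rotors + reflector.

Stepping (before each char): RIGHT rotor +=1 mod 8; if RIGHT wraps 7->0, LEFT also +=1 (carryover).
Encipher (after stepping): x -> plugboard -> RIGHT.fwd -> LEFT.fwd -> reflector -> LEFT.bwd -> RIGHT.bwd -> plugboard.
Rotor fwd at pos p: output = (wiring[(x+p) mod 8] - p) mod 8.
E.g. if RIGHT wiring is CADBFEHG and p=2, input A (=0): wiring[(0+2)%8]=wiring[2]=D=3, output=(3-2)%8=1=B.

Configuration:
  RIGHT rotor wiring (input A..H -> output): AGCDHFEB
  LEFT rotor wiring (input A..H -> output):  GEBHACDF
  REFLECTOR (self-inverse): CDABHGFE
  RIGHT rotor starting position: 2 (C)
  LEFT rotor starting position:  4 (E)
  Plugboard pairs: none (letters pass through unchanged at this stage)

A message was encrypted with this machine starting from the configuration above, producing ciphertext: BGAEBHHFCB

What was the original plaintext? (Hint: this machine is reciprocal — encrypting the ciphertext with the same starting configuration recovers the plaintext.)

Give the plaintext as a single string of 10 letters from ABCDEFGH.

Char 1 ('B'): step: R->3, L=4; B->plug->B->R->E->L->C->refl->A->L'->F->R'->F->plug->F
Char 2 ('G'): step: R->4, L=4; G->plug->G->R->G->L->F->refl->G->L'->B->R'->B->plug->B
Char 3 ('A'): step: R->5, L=4; A->plug->A->R->A->L->E->refl->H->L'->C->R'->H->plug->H
Char 4 ('E'): step: R->6, L=4; E->plug->E->R->E->L->C->refl->A->L'->F->R'->F->plug->F
Char 5 ('B'): step: R->7, L=4; B->plug->B->R->B->L->G->refl->F->L'->G->R'->G->plug->G
Char 6 ('H'): step: R->0, L->5 (L advanced); H->plug->H->R->B->L->G->refl->F->L'->A->R'->A->plug->A
Char 7 ('H'): step: R->1, L=5; H->plug->H->R->H->L->D->refl->B->L'->D->R'->F->plug->F
Char 8 ('F'): step: R->2, L=5; F->plug->F->R->H->L->D->refl->B->L'->D->R'->D->plug->D
Char 9 ('C'): step: R->3, L=5; C->plug->C->R->C->L->A->refl->C->L'->G->R'->E->plug->E
Char 10 ('B'): step: R->4, L=5; B->plug->B->R->B->L->G->refl->F->L'->A->R'->C->plug->C

Answer: FBHFGAFDEC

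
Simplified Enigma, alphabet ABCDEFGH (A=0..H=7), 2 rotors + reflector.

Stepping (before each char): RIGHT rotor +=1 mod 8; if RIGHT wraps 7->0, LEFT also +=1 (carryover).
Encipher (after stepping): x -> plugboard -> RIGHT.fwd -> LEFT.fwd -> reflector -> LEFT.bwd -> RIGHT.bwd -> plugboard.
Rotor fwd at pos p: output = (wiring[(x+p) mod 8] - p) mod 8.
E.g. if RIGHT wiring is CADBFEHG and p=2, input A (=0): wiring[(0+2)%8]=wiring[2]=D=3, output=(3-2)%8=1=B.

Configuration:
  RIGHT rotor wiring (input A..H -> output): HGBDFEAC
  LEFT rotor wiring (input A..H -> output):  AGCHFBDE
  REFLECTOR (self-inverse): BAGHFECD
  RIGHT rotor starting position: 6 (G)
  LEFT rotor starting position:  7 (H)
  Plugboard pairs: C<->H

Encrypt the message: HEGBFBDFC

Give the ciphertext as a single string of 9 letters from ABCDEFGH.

Answer: BGHDEGEDD

Derivation:
Char 1 ('H'): step: R->7, L=7; H->plug->C->R->H->L->E->refl->F->L'->A->R'->B->plug->B
Char 2 ('E'): step: R->0, L->0 (L advanced); E->plug->E->R->F->L->B->refl->A->L'->A->R'->G->plug->G
Char 3 ('G'): step: R->1, L=0; G->plug->G->R->B->L->G->refl->C->L'->C->R'->C->plug->H
Char 4 ('B'): step: R->2, L=0; B->plug->B->R->B->L->G->refl->C->L'->C->R'->D->plug->D
Char 5 ('F'): step: R->3, L=0; F->plug->F->R->E->L->F->refl->E->L'->H->R'->E->plug->E
Char 6 ('B'): step: R->4, L=0; B->plug->B->R->A->L->A->refl->B->L'->F->R'->G->plug->G
Char 7 ('D'): step: R->5, L=0; D->plug->D->R->C->L->C->refl->G->L'->B->R'->E->plug->E
Char 8 ('F'): step: R->6, L=0; F->plug->F->R->F->L->B->refl->A->L'->A->R'->D->plug->D
Char 9 ('C'): step: R->7, L=0; C->plug->H->R->B->L->G->refl->C->L'->C->R'->D->plug->D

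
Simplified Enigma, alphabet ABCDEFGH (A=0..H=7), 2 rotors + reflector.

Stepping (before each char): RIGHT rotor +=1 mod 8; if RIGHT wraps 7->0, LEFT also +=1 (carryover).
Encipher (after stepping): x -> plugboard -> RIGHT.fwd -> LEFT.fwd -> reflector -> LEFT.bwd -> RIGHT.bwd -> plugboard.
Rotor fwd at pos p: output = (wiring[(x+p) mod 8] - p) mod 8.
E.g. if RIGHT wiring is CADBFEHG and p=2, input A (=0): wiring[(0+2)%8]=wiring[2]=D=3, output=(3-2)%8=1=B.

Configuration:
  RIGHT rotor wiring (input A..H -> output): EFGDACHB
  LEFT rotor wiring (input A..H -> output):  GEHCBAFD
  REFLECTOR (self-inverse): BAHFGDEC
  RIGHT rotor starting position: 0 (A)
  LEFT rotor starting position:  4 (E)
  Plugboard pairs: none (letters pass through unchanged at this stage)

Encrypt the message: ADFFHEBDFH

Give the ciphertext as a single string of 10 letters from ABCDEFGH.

Char 1 ('A'): step: R->1, L=4; A->plug->A->R->E->L->C->refl->H->L'->D->R'->H->plug->H
Char 2 ('D'): step: R->2, L=4; D->plug->D->R->A->L->F->refl->D->L'->G->R'->C->plug->C
Char 3 ('F'): step: R->3, L=4; F->plug->F->R->B->L->E->refl->G->L'->H->R'->C->plug->C
Char 4 ('F'): step: R->4, L=4; F->plug->F->R->B->L->E->refl->G->L'->H->R'->H->plug->H
Char 5 ('H'): step: R->5, L=4; H->plug->H->R->D->L->H->refl->C->L'->E->R'->C->plug->C
Char 6 ('E'): step: R->6, L=4; E->plug->E->R->A->L->F->refl->D->L'->G->R'->C->plug->C
Char 7 ('B'): step: R->7, L=4; B->plug->B->R->F->L->A->refl->B->L'->C->R'->A->plug->A
Char 8 ('D'): step: R->0, L->5 (L advanced); D->plug->D->R->D->L->B->refl->A->L'->B->R'->H->plug->H
Char 9 ('F'): step: R->1, L=5; F->plug->F->R->G->L->F->refl->D->L'->A->R'->G->plug->G
Char 10 ('H'): step: R->2, L=5; H->plug->H->R->D->L->B->refl->A->L'->B->R'->B->plug->B

Answer: HCCHCCAHGB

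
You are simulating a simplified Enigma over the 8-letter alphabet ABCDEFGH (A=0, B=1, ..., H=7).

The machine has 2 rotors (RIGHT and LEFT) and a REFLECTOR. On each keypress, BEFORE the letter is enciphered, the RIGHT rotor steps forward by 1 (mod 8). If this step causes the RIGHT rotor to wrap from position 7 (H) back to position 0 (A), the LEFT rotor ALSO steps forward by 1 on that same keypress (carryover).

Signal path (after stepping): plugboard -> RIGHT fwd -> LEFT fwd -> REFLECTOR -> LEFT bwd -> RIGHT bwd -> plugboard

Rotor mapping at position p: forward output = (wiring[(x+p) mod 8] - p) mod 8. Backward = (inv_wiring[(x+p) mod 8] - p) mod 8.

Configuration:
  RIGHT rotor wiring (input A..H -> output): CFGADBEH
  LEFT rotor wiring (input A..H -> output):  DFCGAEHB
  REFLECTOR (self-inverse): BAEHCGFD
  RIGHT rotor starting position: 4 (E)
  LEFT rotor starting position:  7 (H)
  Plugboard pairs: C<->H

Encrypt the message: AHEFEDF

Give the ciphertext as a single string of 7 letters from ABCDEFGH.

Answer: GCAEGAE

Derivation:
Char 1 ('A'): step: R->5, L=7; A->plug->A->R->E->L->H->refl->D->L'->D->R'->G->plug->G
Char 2 ('H'): step: R->6, L=7; H->plug->C->R->E->L->H->refl->D->L'->D->R'->H->plug->C
Char 3 ('E'): step: R->7, L=7; E->plug->E->R->B->L->E->refl->C->L'->A->R'->A->plug->A
Char 4 ('F'): step: R->0, L->0 (L advanced); F->plug->F->R->B->L->F->refl->G->L'->D->R'->E->plug->E
Char 5 ('E'): step: R->1, L=0; E->plug->E->R->A->L->D->refl->H->L'->G->R'->G->plug->G
Char 6 ('D'): step: R->2, L=0; D->plug->D->R->H->L->B->refl->A->L'->E->R'->A->plug->A
Char 7 ('F'): step: R->3, L=0; F->plug->F->R->H->L->B->refl->A->L'->E->R'->E->plug->E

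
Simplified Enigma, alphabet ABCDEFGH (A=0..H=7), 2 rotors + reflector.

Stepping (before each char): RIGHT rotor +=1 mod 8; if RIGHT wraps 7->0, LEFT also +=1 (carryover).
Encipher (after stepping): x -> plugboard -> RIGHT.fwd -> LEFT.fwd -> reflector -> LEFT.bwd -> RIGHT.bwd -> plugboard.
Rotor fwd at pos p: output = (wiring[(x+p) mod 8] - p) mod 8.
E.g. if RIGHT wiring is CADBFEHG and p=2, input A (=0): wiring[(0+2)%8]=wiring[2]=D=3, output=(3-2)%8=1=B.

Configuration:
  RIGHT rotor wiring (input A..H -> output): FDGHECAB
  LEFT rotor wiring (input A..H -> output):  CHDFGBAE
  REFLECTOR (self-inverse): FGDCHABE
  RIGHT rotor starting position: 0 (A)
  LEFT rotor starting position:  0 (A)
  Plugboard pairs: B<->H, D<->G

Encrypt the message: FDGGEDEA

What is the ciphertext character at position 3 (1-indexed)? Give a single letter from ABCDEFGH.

Char 1 ('F'): step: R->1, L=0; F->plug->F->R->H->L->E->refl->H->L'->B->R'->E->plug->E
Char 2 ('D'): step: R->2, L=0; D->plug->G->R->D->L->F->refl->A->L'->G->R'->E->plug->E
Char 3 ('G'): step: R->3, L=0; G->plug->D->R->F->L->B->refl->G->L'->E->R'->A->plug->A

A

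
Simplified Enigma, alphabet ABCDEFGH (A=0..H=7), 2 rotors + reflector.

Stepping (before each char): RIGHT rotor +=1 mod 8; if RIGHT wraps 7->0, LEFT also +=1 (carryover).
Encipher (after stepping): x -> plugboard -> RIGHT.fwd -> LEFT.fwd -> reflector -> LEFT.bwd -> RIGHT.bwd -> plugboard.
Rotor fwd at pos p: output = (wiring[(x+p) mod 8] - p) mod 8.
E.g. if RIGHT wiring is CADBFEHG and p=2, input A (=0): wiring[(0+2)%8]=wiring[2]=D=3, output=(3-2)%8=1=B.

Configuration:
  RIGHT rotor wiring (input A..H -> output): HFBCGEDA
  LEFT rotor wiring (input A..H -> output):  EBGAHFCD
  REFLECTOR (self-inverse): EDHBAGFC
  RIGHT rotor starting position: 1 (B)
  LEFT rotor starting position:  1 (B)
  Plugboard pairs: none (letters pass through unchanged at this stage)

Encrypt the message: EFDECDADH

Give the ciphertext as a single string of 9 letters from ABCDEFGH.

Answer: HDBFECEEG

Derivation:
Char 1 ('E'): step: R->2, L=1; E->plug->E->R->B->L->F->refl->G->L'->D->R'->H->plug->H
Char 2 ('F'): step: R->3, L=1; F->plug->F->R->E->L->E->refl->A->L'->A->R'->D->plug->D
Char 3 ('D'): step: R->4, L=1; D->plug->D->R->E->L->E->refl->A->L'->A->R'->B->plug->B
Char 4 ('E'): step: R->5, L=1; E->plug->E->R->A->L->A->refl->E->L'->E->R'->F->plug->F
Char 5 ('C'): step: R->6, L=1; C->plug->C->R->B->L->F->refl->G->L'->D->R'->E->plug->E
Char 6 ('D'): step: R->7, L=1; D->plug->D->R->C->L->H->refl->C->L'->G->R'->C->plug->C
Char 7 ('A'): step: R->0, L->2 (L advanced); A->plug->A->R->H->L->H->refl->C->L'->G->R'->E->plug->E
Char 8 ('D'): step: R->1, L=2; D->plug->D->R->F->L->B->refl->D->L'->D->R'->E->plug->E
Char 9 ('H'): step: R->2, L=2; H->plug->H->R->D->L->D->refl->B->L'->F->R'->G->plug->G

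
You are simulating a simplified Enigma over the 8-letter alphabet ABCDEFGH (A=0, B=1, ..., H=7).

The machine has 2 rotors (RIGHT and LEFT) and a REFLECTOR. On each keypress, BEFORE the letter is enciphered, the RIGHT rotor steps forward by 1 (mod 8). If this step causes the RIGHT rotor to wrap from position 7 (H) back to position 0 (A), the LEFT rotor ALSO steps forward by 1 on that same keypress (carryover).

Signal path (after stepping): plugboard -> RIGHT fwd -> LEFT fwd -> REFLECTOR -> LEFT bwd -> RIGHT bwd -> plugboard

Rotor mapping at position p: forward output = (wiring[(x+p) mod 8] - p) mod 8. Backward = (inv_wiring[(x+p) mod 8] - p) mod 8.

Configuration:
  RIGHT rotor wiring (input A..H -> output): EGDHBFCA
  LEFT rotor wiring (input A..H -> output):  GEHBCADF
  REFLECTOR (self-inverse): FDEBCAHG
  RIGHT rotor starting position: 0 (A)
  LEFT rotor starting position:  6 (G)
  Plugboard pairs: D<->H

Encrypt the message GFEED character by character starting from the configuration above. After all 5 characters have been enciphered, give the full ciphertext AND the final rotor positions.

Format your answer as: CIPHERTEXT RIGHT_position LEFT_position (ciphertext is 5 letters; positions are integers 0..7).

Answer: CCAFB 5 6

Derivation:
Char 1 ('G'): step: R->1, L=6; G->plug->G->R->H->L->C->refl->E->L'->G->R'->C->plug->C
Char 2 ('F'): step: R->2, L=6; F->plug->F->R->G->L->E->refl->C->L'->H->R'->C->plug->C
Char 3 ('E'): step: R->3, L=6; E->plug->E->R->F->L->D->refl->B->L'->E->R'->A->plug->A
Char 4 ('E'): step: R->4, L=6; E->plug->E->R->A->L->F->refl->A->L'->C->R'->F->plug->F
Char 5 ('D'): step: R->5, L=6; D->plug->H->R->E->L->B->refl->D->L'->F->R'->B->plug->B
Final: ciphertext=CCAFB, RIGHT=5, LEFT=6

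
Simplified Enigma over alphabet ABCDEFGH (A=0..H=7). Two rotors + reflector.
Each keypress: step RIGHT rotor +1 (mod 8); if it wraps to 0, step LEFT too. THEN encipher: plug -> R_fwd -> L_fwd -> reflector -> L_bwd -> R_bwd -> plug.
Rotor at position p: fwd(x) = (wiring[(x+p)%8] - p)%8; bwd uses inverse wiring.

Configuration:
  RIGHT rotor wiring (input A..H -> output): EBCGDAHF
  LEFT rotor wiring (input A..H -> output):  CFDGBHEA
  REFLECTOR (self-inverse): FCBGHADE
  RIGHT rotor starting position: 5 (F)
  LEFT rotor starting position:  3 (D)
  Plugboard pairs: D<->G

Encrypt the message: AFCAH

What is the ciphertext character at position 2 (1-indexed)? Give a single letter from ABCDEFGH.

Char 1 ('A'): step: R->6, L=3; A->plug->A->R->B->L->G->refl->D->L'->A->R'->F->plug->F
Char 2 ('F'): step: R->7, L=3; F->plug->F->R->E->L->F->refl->A->L'->H->R'->E->plug->E

E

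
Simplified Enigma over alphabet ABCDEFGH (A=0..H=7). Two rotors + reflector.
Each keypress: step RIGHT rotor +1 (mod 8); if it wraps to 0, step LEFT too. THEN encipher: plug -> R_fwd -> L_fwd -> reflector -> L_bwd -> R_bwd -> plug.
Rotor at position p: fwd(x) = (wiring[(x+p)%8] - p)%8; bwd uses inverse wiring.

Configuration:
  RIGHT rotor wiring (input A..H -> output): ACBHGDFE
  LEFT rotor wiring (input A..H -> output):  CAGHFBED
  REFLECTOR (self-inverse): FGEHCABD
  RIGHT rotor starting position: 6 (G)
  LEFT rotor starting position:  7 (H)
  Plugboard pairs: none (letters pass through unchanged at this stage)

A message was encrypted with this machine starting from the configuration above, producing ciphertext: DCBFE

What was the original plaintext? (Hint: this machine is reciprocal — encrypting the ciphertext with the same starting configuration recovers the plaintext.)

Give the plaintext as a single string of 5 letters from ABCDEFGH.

Answer: AHCBA

Derivation:
Char 1 ('D'): step: R->7, L=7; D->plug->D->R->C->L->B->refl->G->L'->F->R'->A->plug->A
Char 2 ('C'): step: R->0, L->0 (L advanced); C->plug->C->R->B->L->A->refl->F->L'->E->R'->H->plug->H
Char 3 ('B'): step: R->1, L=0; B->plug->B->R->A->L->C->refl->E->L'->G->R'->C->plug->C
Char 4 ('F'): step: R->2, L=0; F->plug->F->R->C->L->G->refl->B->L'->F->R'->B->plug->B
Char 5 ('E'): step: R->3, L=0; E->plug->E->R->B->L->A->refl->F->L'->E->R'->A->plug->A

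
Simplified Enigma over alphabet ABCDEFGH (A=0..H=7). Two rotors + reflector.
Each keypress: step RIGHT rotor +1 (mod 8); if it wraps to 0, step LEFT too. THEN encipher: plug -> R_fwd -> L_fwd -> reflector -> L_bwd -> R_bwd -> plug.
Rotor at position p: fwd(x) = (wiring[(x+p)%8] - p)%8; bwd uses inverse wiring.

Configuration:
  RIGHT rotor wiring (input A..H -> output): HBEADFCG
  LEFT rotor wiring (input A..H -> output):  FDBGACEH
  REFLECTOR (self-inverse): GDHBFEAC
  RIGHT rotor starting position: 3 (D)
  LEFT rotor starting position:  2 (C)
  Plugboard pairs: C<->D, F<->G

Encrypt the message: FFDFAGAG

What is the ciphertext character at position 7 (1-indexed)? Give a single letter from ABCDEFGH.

Char 1 ('F'): step: R->4, L=2; F->plug->G->R->A->L->H->refl->C->L'->E->R'->H->plug->H
Char 2 ('F'): step: R->5, L=2; F->plug->G->R->D->L->A->refl->G->L'->C->R'->D->plug->C
Char 3 ('D'): step: R->6, L=2; D->plug->C->R->B->L->E->refl->F->L'->F->R'->G->plug->F
Char 4 ('F'): step: R->7, L=2; F->plug->G->R->G->L->D->refl->B->L'->H->R'->A->plug->A
Char 5 ('A'): step: R->0, L->3 (L advanced); A->plug->A->R->H->L->G->refl->A->L'->G->R'->H->plug->H
Char 6 ('G'): step: R->1, L=3; G->plug->F->R->B->L->F->refl->E->L'->E->R'->E->plug->E
Char 7 ('A'): step: R->2, L=3; A->plug->A->R->C->L->H->refl->C->L'->F->R'->G->plug->F

F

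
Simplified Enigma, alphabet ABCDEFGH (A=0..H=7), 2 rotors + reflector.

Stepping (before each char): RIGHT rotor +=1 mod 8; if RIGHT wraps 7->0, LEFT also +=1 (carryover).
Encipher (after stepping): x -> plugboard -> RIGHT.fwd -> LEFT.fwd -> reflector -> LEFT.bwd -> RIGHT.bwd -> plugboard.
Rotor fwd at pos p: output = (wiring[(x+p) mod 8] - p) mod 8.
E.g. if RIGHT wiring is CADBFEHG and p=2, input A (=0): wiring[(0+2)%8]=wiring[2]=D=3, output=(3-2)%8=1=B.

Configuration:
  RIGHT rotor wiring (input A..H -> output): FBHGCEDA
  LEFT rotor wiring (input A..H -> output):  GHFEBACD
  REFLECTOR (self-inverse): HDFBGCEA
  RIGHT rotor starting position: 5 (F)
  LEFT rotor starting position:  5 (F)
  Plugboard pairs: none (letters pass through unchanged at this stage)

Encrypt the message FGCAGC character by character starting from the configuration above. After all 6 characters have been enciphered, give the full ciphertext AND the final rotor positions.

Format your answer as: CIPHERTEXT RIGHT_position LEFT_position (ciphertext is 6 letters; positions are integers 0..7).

Answer: DBBCFB 3 6

Derivation:
Char 1 ('F'): step: R->6, L=5; F->plug->F->R->A->L->D->refl->B->L'->D->R'->D->plug->D
Char 2 ('G'): step: R->7, L=5; G->plug->G->R->F->L->A->refl->H->L'->G->R'->B->plug->B
Char 3 ('C'): step: R->0, L->6 (L advanced); C->plug->C->R->H->L->C->refl->F->L'->B->R'->B->plug->B
Char 4 ('A'): step: R->1, L=6; A->plug->A->R->A->L->E->refl->G->L'->F->R'->C->plug->C
Char 5 ('G'): step: R->2, L=6; G->plug->G->R->D->L->B->refl->D->L'->G->R'->F->plug->F
Char 6 ('C'): step: R->3, L=6; C->plug->C->R->B->L->F->refl->C->L'->H->R'->B->plug->B
Final: ciphertext=DBBCFB, RIGHT=3, LEFT=6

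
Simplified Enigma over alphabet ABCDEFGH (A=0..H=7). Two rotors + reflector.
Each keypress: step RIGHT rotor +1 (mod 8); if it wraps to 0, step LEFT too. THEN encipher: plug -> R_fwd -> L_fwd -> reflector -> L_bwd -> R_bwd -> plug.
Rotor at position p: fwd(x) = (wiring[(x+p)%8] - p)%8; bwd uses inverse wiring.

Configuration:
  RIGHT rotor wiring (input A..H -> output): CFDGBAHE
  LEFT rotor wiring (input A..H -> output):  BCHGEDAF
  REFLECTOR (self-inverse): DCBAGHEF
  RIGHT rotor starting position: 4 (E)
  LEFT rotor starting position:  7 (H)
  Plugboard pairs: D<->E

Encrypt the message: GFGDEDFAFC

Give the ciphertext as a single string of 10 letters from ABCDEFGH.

Char 1 ('G'): step: R->5, L=7; G->plug->G->R->B->L->C->refl->B->L'->H->R'->C->plug->C
Char 2 ('F'): step: R->6, L=7; F->plug->F->R->A->L->G->refl->E->L'->G->R'->B->plug->B
Char 3 ('G'): step: R->7, L=7; G->plug->G->R->B->L->C->refl->B->L'->H->R'->E->plug->D
Char 4 ('D'): step: R->0, L->0 (L advanced); D->plug->E->R->B->L->C->refl->B->L'->A->R'->F->plug->F
Char 5 ('E'): step: R->1, L=0; E->plug->D->R->A->L->B->refl->C->L'->B->R'->H->plug->H
Char 6 ('D'): step: R->2, L=0; D->plug->E->R->F->L->D->refl->A->L'->G->R'->D->plug->E
Char 7 ('F'): step: R->3, L=0; F->plug->F->R->H->L->F->refl->H->L'->C->R'->G->plug->G
Char 8 ('A'): step: R->4, L=0; A->plug->A->R->F->L->D->refl->A->L'->G->R'->E->plug->D
Char 9 ('F'): step: R->5, L=0; F->plug->F->R->G->L->A->refl->D->L'->F->R'->D->plug->E
Char 10 ('C'): step: R->6, L=0; C->plug->C->R->E->L->E->refl->G->L'->D->R'->G->plug->G

Answer: CBDFHEGDEG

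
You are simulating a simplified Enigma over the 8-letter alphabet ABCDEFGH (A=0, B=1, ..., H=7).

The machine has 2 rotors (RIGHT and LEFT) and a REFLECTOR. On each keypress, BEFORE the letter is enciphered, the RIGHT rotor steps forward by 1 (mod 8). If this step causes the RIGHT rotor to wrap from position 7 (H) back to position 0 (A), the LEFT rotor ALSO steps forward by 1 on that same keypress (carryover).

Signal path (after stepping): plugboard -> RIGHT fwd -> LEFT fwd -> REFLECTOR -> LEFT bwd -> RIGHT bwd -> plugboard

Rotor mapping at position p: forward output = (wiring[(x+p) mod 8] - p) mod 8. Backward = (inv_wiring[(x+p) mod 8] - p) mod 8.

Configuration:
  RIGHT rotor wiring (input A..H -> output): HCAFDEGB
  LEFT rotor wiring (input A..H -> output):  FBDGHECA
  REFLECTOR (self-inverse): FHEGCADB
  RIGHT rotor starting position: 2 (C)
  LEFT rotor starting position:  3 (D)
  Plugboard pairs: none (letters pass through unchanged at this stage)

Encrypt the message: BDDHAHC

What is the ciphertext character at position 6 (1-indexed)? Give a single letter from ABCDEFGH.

Char 1 ('B'): step: R->3, L=3; B->plug->B->R->A->L->D->refl->G->L'->G->R'->E->plug->E
Char 2 ('D'): step: R->4, L=3; D->plug->D->R->F->L->C->refl->E->L'->B->R'->H->plug->H
Char 3 ('D'): step: R->5, L=3; D->plug->D->R->C->L->B->refl->H->L'->D->R'->F->plug->F
Char 4 ('H'): step: R->6, L=3; H->plug->H->R->G->L->G->refl->D->L'->A->R'->A->plug->A
Char 5 ('A'): step: R->7, L=3; A->plug->A->R->C->L->B->refl->H->L'->D->R'->C->plug->C
Char 6 ('H'): step: R->0, L->4 (L advanced); H->plug->H->R->B->L->A->refl->F->L'->F->R'->D->plug->D

D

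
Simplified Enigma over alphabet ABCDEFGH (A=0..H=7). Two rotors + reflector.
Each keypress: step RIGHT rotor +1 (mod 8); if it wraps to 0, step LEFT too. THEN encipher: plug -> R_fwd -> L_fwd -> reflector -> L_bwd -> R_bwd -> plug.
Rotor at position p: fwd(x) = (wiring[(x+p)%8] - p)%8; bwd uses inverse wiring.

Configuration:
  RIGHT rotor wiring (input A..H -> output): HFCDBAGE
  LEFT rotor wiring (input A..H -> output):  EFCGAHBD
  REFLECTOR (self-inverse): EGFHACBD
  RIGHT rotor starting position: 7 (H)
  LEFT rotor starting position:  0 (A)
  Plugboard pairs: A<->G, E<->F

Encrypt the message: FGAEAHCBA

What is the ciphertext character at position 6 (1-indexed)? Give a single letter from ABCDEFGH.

Char 1 ('F'): step: R->0, L->1 (L advanced); F->plug->E->R->B->L->B->refl->G->L'->E->R'->H->plug->H
Char 2 ('G'): step: R->1, L=1; G->plug->A->R->E->L->G->refl->B->L'->B->R'->B->plug->B
Char 3 ('A'): step: R->2, L=1; A->plug->G->R->F->L->A->refl->E->L'->A->R'->A->plug->G
Char 4 ('E'): step: R->3, L=1; E->plug->F->R->E->L->G->refl->B->L'->B->R'->E->plug->F
Char 5 ('A'): step: R->4, L=1; A->plug->G->R->G->L->C->refl->F->L'->C->R'->C->plug->C
Char 6 ('H'): step: R->5, L=1; H->plug->H->R->E->L->G->refl->B->L'->B->R'->B->plug->B

B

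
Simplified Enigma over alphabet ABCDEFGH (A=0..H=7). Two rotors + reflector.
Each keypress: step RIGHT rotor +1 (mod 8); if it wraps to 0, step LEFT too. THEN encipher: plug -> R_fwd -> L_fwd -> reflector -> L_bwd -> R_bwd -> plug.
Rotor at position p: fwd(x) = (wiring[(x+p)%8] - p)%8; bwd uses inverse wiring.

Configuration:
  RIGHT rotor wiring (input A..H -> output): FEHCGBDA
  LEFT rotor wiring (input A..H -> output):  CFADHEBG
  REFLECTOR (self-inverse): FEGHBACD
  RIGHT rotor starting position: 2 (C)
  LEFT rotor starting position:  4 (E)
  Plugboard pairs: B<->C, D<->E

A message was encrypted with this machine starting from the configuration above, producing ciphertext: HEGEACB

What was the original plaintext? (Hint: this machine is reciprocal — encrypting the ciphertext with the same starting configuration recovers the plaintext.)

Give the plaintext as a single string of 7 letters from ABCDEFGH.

Answer: CGCAGGF

Derivation:
Char 1 ('H'): step: R->3, L=4; H->plug->H->R->E->L->G->refl->C->L'->D->R'->B->plug->C
Char 2 ('E'): step: R->4, L=4; E->plug->D->R->E->L->G->refl->C->L'->D->R'->G->plug->G
Char 3 ('G'): step: R->5, L=4; G->plug->G->R->F->L->B->refl->E->L'->G->R'->B->plug->C
Char 4 ('E'): step: R->6, L=4; E->plug->D->R->G->L->E->refl->B->L'->F->R'->A->plug->A
Char 5 ('A'): step: R->7, L=4; A->plug->A->R->B->L->A->refl->F->L'->C->R'->G->plug->G
Char 6 ('C'): step: R->0, L->5 (L advanced); C->plug->B->R->E->L->A->refl->F->L'->D->R'->G->plug->G
Char 7 ('B'): step: R->1, L=5; B->plug->C->R->B->L->E->refl->B->L'->C->R'->F->plug->F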